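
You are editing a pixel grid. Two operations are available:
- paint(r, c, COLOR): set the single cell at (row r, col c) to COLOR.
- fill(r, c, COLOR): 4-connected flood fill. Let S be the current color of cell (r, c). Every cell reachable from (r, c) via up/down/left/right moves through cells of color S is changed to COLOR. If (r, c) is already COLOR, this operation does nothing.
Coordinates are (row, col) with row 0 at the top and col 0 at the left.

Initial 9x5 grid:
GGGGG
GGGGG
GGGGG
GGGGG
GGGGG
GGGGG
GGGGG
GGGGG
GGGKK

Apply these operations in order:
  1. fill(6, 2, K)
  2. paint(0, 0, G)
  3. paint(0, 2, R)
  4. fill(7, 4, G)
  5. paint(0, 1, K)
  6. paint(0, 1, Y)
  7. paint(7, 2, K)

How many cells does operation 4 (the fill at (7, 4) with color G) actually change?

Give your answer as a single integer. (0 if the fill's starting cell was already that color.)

Answer: 43

Derivation:
After op 1 fill(6,2,K) [43 cells changed]:
KKKKK
KKKKK
KKKKK
KKKKK
KKKKK
KKKKK
KKKKK
KKKKK
KKKKK
After op 2 paint(0,0,G):
GKKKK
KKKKK
KKKKK
KKKKK
KKKKK
KKKKK
KKKKK
KKKKK
KKKKK
After op 3 paint(0,2,R):
GKRKK
KKKKK
KKKKK
KKKKK
KKKKK
KKKKK
KKKKK
KKKKK
KKKKK
After op 4 fill(7,4,G) [43 cells changed]:
GGRGG
GGGGG
GGGGG
GGGGG
GGGGG
GGGGG
GGGGG
GGGGG
GGGGG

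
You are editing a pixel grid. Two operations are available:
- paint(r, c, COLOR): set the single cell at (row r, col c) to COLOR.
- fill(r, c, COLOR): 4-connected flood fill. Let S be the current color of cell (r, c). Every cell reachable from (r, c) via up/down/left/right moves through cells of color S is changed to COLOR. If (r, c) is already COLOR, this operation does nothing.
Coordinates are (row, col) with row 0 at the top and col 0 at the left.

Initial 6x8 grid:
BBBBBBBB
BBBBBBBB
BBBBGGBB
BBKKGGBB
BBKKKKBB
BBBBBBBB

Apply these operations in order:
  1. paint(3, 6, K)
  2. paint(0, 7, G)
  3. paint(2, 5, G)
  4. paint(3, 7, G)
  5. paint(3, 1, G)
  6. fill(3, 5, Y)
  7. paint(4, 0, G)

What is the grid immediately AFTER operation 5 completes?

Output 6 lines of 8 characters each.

Answer: BBBBBBBG
BBBBBBBB
BBBBGGBB
BGKKGGKG
BBKKKKBB
BBBBBBBB

Derivation:
After op 1 paint(3,6,K):
BBBBBBBB
BBBBBBBB
BBBBGGBB
BBKKGGKB
BBKKKKBB
BBBBBBBB
After op 2 paint(0,7,G):
BBBBBBBG
BBBBBBBB
BBBBGGBB
BBKKGGKB
BBKKKKBB
BBBBBBBB
After op 3 paint(2,5,G):
BBBBBBBG
BBBBBBBB
BBBBGGBB
BBKKGGKB
BBKKKKBB
BBBBBBBB
After op 4 paint(3,7,G):
BBBBBBBG
BBBBBBBB
BBBBGGBB
BBKKGGKG
BBKKKKBB
BBBBBBBB
After op 5 paint(3,1,G):
BBBBBBBG
BBBBBBBB
BBBBGGBB
BGKKGGKG
BBKKKKBB
BBBBBBBB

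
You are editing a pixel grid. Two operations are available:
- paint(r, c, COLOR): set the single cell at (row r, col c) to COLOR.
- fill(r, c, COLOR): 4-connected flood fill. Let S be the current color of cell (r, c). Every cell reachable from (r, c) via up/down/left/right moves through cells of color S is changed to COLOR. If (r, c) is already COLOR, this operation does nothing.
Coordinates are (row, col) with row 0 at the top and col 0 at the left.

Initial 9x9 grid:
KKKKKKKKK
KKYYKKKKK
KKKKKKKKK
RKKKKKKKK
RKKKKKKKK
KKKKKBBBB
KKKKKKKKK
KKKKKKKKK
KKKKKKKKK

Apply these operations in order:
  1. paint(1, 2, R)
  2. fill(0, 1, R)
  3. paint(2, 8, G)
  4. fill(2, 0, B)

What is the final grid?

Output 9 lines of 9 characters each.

After op 1 paint(1,2,R):
KKKKKKKKK
KKRYKKKKK
KKKKKKKKK
RKKKKKKKK
RKKKKKKKK
KKKKKBBBB
KKKKKKKKK
KKKKKKKKK
KKKKKKKKK
After op 2 fill(0,1,R) [73 cells changed]:
RRRRRRRRR
RRRYRRRRR
RRRRRRRRR
RRRRRRRRR
RRRRRRRRR
RRRRRBBBB
RRRRRRRRR
RRRRRRRRR
RRRRRRRRR
After op 3 paint(2,8,G):
RRRRRRRRR
RRRYRRRRR
RRRRRRRRG
RRRRRRRRR
RRRRRRRRR
RRRRRBBBB
RRRRRRRRR
RRRRRRRRR
RRRRRRRRR
After op 4 fill(2,0,B) [75 cells changed]:
BBBBBBBBB
BBBYBBBBB
BBBBBBBBG
BBBBBBBBB
BBBBBBBBB
BBBBBBBBB
BBBBBBBBB
BBBBBBBBB
BBBBBBBBB

Answer: BBBBBBBBB
BBBYBBBBB
BBBBBBBBG
BBBBBBBBB
BBBBBBBBB
BBBBBBBBB
BBBBBBBBB
BBBBBBBBB
BBBBBBBBB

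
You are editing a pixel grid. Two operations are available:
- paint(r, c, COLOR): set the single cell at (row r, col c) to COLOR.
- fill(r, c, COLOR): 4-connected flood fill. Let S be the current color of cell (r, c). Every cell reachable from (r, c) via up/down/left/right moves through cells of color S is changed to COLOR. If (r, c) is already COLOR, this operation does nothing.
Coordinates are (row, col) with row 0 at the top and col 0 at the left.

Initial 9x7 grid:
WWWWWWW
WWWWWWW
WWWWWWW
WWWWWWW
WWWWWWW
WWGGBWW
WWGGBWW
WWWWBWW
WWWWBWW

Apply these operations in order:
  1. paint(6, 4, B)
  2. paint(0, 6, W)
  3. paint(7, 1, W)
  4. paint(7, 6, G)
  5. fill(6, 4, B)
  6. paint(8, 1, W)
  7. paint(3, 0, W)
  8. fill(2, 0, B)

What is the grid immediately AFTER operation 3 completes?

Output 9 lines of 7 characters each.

After op 1 paint(6,4,B):
WWWWWWW
WWWWWWW
WWWWWWW
WWWWWWW
WWWWWWW
WWGGBWW
WWGGBWW
WWWWBWW
WWWWBWW
After op 2 paint(0,6,W):
WWWWWWW
WWWWWWW
WWWWWWW
WWWWWWW
WWWWWWW
WWGGBWW
WWGGBWW
WWWWBWW
WWWWBWW
After op 3 paint(7,1,W):
WWWWWWW
WWWWWWW
WWWWWWW
WWWWWWW
WWWWWWW
WWGGBWW
WWGGBWW
WWWWBWW
WWWWBWW

Answer: WWWWWWW
WWWWWWW
WWWWWWW
WWWWWWW
WWWWWWW
WWGGBWW
WWGGBWW
WWWWBWW
WWWWBWW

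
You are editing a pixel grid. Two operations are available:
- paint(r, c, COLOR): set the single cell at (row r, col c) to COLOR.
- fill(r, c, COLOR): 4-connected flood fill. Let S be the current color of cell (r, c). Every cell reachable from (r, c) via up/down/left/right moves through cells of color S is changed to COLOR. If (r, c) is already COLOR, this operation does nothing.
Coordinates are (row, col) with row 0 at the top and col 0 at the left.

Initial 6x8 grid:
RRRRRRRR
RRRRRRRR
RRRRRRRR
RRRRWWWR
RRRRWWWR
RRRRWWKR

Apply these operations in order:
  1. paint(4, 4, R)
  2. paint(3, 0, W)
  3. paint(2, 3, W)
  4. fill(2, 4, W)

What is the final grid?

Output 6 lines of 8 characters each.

After op 1 paint(4,4,R):
RRRRRRRR
RRRRRRRR
RRRRRRRR
RRRRWWWR
RRRRRWWR
RRRRWWKR
After op 2 paint(3,0,W):
RRRRRRRR
RRRRRRRR
RRRRRRRR
WRRRWWWR
RRRRRWWR
RRRRWWKR
After op 3 paint(2,3,W):
RRRRRRRR
RRRRRRRR
RRRWRRRR
WRRRWWWR
RRRRRWWR
RRRRWWKR
After op 4 fill(2,4,W) [38 cells changed]:
WWWWWWWW
WWWWWWWW
WWWWWWWW
WWWWWWWW
WWWWWWWW
WWWWWWKW

Answer: WWWWWWWW
WWWWWWWW
WWWWWWWW
WWWWWWWW
WWWWWWWW
WWWWWWKW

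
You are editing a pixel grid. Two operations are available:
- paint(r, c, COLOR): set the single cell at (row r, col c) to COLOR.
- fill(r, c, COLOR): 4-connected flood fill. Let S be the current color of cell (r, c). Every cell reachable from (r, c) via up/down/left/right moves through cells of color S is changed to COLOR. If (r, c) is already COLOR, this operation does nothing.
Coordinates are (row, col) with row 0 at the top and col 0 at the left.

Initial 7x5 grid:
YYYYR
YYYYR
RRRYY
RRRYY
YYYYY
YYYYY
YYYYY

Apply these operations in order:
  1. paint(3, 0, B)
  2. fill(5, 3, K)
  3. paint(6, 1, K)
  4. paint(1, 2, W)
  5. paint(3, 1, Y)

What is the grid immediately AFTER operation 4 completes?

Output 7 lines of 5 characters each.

After op 1 paint(3,0,B):
YYYYR
YYYYR
RRRYY
BRRYY
YYYYY
YYYYY
YYYYY
After op 2 fill(5,3,K) [27 cells changed]:
KKKKR
KKKKR
RRRKK
BRRKK
KKKKK
KKKKK
KKKKK
After op 3 paint(6,1,K):
KKKKR
KKKKR
RRRKK
BRRKK
KKKKK
KKKKK
KKKKK
After op 4 paint(1,2,W):
KKKKR
KKWKR
RRRKK
BRRKK
KKKKK
KKKKK
KKKKK

Answer: KKKKR
KKWKR
RRRKK
BRRKK
KKKKK
KKKKK
KKKKK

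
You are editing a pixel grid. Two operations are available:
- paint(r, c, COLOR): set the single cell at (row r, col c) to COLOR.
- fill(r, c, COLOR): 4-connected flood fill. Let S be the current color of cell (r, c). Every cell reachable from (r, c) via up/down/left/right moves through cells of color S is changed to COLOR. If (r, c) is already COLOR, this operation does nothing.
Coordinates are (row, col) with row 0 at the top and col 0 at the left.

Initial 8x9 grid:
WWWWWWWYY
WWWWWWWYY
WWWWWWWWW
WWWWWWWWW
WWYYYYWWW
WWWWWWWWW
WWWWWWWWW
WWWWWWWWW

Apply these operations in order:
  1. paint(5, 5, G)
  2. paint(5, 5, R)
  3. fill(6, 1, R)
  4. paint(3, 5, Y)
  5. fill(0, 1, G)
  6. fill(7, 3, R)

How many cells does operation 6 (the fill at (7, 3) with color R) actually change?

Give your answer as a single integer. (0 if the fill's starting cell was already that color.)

After op 1 paint(5,5,G):
WWWWWWWYY
WWWWWWWYY
WWWWWWWWW
WWWWWWWWW
WWYYYYWWW
WWWWWGWWW
WWWWWWWWW
WWWWWWWWW
After op 2 paint(5,5,R):
WWWWWWWYY
WWWWWWWYY
WWWWWWWWW
WWWWWWWWW
WWYYYYWWW
WWWWWRWWW
WWWWWWWWW
WWWWWWWWW
After op 3 fill(6,1,R) [63 cells changed]:
RRRRRRRYY
RRRRRRRYY
RRRRRRRRR
RRRRRRRRR
RRYYYYRRR
RRRRRRRRR
RRRRRRRRR
RRRRRRRRR
After op 4 paint(3,5,Y):
RRRRRRRYY
RRRRRRRYY
RRRRRRRRR
RRRRRYRRR
RRYYYYRRR
RRRRRRRRR
RRRRRRRRR
RRRRRRRRR
After op 5 fill(0,1,G) [63 cells changed]:
GGGGGGGYY
GGGGGGGYY
GGGGGGGGG
GGGGGYGGG
GGYYYYGGG
GGGGGGGGG
GGGGGGGGG
GGGGGGGGG
After op 6 fill(7,3,R) [63 cells changed]:
RRRRRRRYY
RRRRRRRYY
RRRRRRRRR
RRRRRYRRR
RRYYYYRRR
RRRRRRRRR
RRRRRRRRR
RRRRRRRRR

Answer: 63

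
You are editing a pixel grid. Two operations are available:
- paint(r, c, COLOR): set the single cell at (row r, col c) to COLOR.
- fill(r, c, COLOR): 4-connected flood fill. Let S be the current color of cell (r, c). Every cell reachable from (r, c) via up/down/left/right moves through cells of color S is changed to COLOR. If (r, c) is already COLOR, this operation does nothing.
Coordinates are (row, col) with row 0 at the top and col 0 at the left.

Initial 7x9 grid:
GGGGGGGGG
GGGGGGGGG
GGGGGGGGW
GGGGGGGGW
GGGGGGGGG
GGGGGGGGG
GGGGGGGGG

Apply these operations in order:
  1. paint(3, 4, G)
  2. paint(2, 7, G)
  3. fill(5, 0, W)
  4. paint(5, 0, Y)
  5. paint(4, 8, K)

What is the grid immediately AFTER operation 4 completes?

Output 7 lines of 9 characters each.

Answer: WWWWWWWWW
WWWWWWWWW
WWWWWWWWW
WWWWWWWWW
WWWWWWWWW
YWWWWWWWW
WWWWWWWWW

Derivation:
After op 1 paint(3,4,G):
GGGGGGGGG
GGGGGGGGG
GGGGGGGGW
GGGGGGGGW
GGGGGGGGG
GGGGGGGGG
GGGGGGGGG
After op 2 paint(2,7,G):
GGGGGGGGG
GGGGGGGGG
GGGGGGGGW
GGGGGGGGW
GGGGGGGGG
GGGGGGGGG
GGGGGGGGG
After op 3 fill(5,0,W) [61 cells changed]:
WWWWWWWWW
WWWWWWWWW
WWWWWWWWW
WWWWWWWWW
WWWWWWWWW
WWWWWWWWW
WWWWWWWWW
After op 4 paint(5,0,Y):
WWWWWWWWW
WWWWWWWWW
WWWWWWWWW
WWWWWWWWW
WWWWWWWWW
YWWWWWWWW
WWWWWWWWW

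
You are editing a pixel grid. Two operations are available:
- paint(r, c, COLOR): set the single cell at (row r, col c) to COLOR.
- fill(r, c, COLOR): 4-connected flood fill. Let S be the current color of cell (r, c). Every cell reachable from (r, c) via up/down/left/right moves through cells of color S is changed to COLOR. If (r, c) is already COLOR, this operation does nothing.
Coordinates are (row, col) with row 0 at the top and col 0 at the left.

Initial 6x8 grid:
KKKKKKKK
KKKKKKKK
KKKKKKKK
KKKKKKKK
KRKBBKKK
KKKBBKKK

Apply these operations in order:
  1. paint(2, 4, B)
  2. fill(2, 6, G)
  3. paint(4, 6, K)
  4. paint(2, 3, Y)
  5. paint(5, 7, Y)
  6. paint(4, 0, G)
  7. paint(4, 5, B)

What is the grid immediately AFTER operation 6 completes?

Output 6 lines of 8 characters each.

After op 1 paint(2,4,B):
KKKKKKKK
KKKKKKKK
KKKKBKKK
KKKKKKKK
KRKBBKKK
KKKBBKKK
After op 2 fill(2,6,G) [42 cells changed]:
GGGGGGGG
GGGGGGGG
GGGGBGGG
GGGGGGGG
GRGBBGGG
GGGBBGGG
After op 3 paint(4,6,K):
GGGGGGGG
GGGGGGGG
GGGGBGGG
GGGGGGGG
GRGBBGKG
GGGBBGGG
After op 4 paint(2,3,Y):
GGGGGGGG
GGGGGGGG
GGGYBGGG
GGGGGGGG
GRGBBGKG
GGGBBGGG
After op 5 paint(5,7,Y):
GGGGGGGG
GGGGGGGG
GGGYBGGG
GGGGGGGG
GRGBBGKG
GGGBBGGY
After op 6 paint(4,0,G):
GGGGGGGG
GGGGGGGG
GGGYBGGG
GGGGGGGG
GRGBBGKG
GGGBBGGY

Answer: GGGGGGGG
GGGGGGGG
GGGYBGGG
GGGGGGGG
GRGBBGKG
GGGBBGGY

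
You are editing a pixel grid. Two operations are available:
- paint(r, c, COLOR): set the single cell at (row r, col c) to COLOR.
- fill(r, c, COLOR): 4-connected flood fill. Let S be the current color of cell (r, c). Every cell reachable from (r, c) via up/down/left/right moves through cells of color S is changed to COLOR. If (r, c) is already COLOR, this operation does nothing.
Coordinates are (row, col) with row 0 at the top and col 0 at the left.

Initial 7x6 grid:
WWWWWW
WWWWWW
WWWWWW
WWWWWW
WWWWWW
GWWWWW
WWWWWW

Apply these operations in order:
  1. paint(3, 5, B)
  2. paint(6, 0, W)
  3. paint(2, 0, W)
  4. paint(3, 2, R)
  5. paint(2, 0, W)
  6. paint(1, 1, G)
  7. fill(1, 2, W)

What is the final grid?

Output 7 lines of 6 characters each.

After op 1 paint(3,5,B):
WWWWWW
WWWWWW
WWWWWW
WWWWWB
WWWWWW
GWWWWW
WWWWWW
After op 2 paint(6,0,W):
WWWWWW
WWWWWW
WWWWWW
WWWWWB
WWWWWW
GWWWWW
WWWWWW
After op 3 paint(2,0,W):
WWWWWW
WWWWWW
WWWWWW
WWWWWB
WWWWWW
GWWWWW
WWWWWW
After op 4 paint(3,2,R):
WWWWWW
WWWWWW
WWWWWW
WWRWWB
WWWWWW
GWWWWW
WWWWWW
After op 5 paint(2,0,W):
WWWWWW
WWWWWW
WWWWWW
WWRWWB
WWWWWW
GWWWWW
WWWWWW
After op 6 paint(1,1,G):
WWWWWW
WGWWWW
WWWWWW
WWRWWB
WWWWWW
GWWWWW
WWWWWW
After op 7 fill(1,2,W) [0 cells changed]:
WWWWWW
WGWWWW
WWWWWW
WWRWWB
WWWWWW
GWWWWW
WWWWWW

Answer: WWWWWW
WGWWWW
WWWWWW
WWRWWB
WWWWWW
GWWWWW
WWWWWW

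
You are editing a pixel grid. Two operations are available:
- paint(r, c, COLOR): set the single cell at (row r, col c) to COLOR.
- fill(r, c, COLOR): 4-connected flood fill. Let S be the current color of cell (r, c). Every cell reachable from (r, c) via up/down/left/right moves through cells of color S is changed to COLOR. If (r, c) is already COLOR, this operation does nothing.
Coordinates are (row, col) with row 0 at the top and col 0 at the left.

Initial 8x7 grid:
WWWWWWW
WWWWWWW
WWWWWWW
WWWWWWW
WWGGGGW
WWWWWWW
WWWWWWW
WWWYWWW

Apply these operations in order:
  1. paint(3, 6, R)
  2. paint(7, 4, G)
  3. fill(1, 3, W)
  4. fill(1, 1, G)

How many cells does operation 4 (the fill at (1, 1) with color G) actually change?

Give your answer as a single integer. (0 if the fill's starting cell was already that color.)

Answer: 49

Derivation:
After op 1 paint(3,6,R):
WWWWWWW
WWWWWWW
WWWWWWW
WWWWWWR
WWGGGGW
WWWWWWW
WWWWWWW
WWWYWWW
After op 2 paint(7,4,G):
WWWWWWW
WWWWWWW
WWWWWWW
WWWWWWR
WWGGGGW
WWWWWWW
WWWWWWW
WWWYGWW
After op 3 fill(1,3,W) [0 cells changed]:
WWWWWWW
WWWWWWW
WWWWWWW
WWWWWWR
WWGGGGW
WWWWWWW
WWWWWWW
WWWYGWW
After op 4 fill(1,1,G) [49 cells changed]:
GGGGGGG
GGGGGGG
GGGGGGG
GGGGGGR
GGGGGGG
GGGGGGG
GGGGGGG
GGGYGGG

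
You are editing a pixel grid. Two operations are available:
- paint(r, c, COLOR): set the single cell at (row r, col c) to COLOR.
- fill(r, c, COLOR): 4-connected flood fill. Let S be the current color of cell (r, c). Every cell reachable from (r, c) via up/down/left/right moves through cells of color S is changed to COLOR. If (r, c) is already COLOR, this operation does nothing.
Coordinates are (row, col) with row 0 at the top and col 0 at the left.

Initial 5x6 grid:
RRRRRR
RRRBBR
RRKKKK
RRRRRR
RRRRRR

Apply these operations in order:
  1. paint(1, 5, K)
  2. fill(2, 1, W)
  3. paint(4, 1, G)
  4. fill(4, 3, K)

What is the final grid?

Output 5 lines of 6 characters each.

Answer: KKKKKK
KKKBBK
KKKKKK
KKKKKK
KGKKKK

Derivation:
After op 1 paint(1,5,K):
RRRRRR
RRRBBK
RRKKKK
RRRRRR
RRRRRR
After op 2 fill(2,1,W) [23 cells changed]:
WWWWWW
WWWBBK
WWKKKK
WWWWWW
WWWWWW
After op 3 paint(4,1,G):
WWWWWW
WWWBBK
WWKKKK
WWWWWW
WGWWWW
After op 4 fill(4,3,K) [22 cells changed]:
KKKKKK
KKKBBK
KKKKKK
KKKKKK
KGKKKK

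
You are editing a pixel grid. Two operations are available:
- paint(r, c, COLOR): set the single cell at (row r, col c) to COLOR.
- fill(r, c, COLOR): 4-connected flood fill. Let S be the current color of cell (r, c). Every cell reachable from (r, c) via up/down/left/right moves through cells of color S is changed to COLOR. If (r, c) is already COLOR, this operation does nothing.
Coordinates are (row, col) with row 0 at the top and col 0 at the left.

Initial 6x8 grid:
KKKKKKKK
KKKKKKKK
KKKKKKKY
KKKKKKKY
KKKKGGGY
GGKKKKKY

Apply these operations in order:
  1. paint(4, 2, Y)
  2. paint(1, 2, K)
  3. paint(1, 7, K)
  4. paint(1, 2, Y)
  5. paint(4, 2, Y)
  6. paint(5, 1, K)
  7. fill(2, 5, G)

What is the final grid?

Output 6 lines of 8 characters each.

Answer: GGGGGGGG
GGYGGGGG
GGGGGGGY
GGGGGGGY
GGYGGGGY
GGGGGGGY

Derivation:
After op 1 paint(4,2,Y):
KKKKKKKK
KKKKKKKK
KKKKKKKY
KKKKKKKY
KKYKGGGY
GGKKKKKY
After op 2 paint(1,2,K):
KKKKKKKK
KKKKKKKK
KKKKKKKY
KKKKKKKY
KKYKGGGY
GGKKKKKY
After op 3 paint(1,7,K):
KKKKKKKK
KKKKKKKK
KKKKKKKY
KKKKKKKY
KKYKGGGY
GGKKKKKY
After op 4 paint(1,2,Y):
KKKKKKKK
KKYKKKKK
KKKKKKKY
KKKKKKKY
KKYKGGGY
GGKKKKKY
After op 5 paint(4,2,Y):
KKKKKKKK
KKYKKKKK
KKKKKKKY
KKKKKKKY
KKYKGGGY
GGKKKKKY
After op 6 paint(5,1,K):
KKKKKKKK
KKYKKKKK
KKKKKKKY
KKKKKKKY
KKYKGGGY
GKKKKKKY
After op 7 fill(2,5,G) [38 cells changed]:
GGGGGGGG
GGYGGGGG
GGGGGGGY
GGGGGGGY
GGYGGGGY
GGGGGGGY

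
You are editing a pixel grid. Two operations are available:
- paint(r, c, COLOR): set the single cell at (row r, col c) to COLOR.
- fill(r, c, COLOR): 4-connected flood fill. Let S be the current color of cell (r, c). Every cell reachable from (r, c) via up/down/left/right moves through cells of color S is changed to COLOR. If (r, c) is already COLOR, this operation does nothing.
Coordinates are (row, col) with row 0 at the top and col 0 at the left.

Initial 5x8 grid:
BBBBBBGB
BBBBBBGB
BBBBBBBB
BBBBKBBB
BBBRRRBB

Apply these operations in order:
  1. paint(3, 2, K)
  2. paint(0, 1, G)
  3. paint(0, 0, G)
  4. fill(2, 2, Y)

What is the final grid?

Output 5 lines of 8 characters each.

After op 1 paint(3,2,K):
BBBBBBGB
BBBBBBGB
BBBBBBBB
BBKBKBBB
BBBRRRBB
After op 2 paint(0,1,G):
BGBBBBGB
BBBBBBGB
BBBBBBBB
BBKBKBBB
BBBRRRBB
After op 3 paint(0,0,G):
GGBBBBGB
BBBBBBGB
BBBBBBBB
BBKBKBBB
BBBRRRBB
After op 4 fill(2,2,Y) [31 cells changed]:
GGYYYYGY
YYYYYYGY
YYYYYYYY
YYKYKYYY
YYYRRRYY

Answer: GGYYYYGY
YYYYYYGY
YYYYYYYY
YYKYKYYY
YYYRRRYY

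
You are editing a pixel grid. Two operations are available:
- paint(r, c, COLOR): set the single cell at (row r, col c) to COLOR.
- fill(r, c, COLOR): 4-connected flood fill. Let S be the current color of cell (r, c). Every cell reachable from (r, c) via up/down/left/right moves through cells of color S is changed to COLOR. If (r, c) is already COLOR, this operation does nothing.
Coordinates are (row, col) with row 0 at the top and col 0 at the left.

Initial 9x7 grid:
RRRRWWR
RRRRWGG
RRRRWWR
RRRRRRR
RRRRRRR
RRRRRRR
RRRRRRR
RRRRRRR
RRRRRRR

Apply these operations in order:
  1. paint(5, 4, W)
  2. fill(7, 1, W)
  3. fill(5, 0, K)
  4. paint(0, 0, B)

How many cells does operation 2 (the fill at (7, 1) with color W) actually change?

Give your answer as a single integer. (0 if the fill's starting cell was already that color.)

After op 1 paint(5,4,W):
RRRRWWR
RRRRWGG
RRRRWWR
RRRRRRR
RRRRRRR
RRRRWRR
RRRRRRR
RRRRRRR
RRRRRRR
After op 2 fill(7,1,W) [54 cells changed]:
WWWWWWR
WWWWWGG
WWWWWWW
WWWWWWW
WWWWWWW
WWWWWWW
WWWWWWW
WWWWWWW
WWWWWWW

Answer: 54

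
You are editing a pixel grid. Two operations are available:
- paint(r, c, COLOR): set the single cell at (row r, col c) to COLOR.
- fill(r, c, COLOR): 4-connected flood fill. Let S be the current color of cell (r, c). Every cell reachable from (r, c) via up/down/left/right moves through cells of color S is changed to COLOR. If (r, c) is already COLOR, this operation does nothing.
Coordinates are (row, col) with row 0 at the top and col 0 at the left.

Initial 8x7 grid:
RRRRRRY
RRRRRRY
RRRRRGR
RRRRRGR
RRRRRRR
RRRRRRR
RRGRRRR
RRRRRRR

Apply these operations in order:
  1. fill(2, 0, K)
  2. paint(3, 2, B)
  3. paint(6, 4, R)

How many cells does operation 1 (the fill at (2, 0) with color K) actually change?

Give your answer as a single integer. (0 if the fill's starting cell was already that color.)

After op 1 fill(2,0,K) [51 cells changed]:
KKKKKKY
KKKKKKY
KKKKKGK
KKKKKGK
KKKKKKK
KKKKKKK
KKGKKKK
KKKKKKK

Answer: 51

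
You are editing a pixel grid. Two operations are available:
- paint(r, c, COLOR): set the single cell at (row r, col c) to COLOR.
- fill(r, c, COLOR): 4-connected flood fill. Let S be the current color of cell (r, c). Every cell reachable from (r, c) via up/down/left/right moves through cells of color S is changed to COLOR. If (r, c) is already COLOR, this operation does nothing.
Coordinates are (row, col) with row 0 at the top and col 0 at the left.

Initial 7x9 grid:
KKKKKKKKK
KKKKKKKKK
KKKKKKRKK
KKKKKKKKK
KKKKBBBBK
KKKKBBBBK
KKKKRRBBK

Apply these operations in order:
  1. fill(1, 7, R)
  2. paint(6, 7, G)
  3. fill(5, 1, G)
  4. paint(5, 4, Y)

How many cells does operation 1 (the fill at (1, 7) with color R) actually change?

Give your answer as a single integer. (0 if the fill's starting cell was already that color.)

After op 1 fill(1,7,R) [50 cells changed]:
RRRRRRRRR
RRRRRRRRR
RRRRRRRRR
RRRRRRRRR
RRRRBBBBR
RRRRBBBBR
RRRRRRBBR

Answer: 50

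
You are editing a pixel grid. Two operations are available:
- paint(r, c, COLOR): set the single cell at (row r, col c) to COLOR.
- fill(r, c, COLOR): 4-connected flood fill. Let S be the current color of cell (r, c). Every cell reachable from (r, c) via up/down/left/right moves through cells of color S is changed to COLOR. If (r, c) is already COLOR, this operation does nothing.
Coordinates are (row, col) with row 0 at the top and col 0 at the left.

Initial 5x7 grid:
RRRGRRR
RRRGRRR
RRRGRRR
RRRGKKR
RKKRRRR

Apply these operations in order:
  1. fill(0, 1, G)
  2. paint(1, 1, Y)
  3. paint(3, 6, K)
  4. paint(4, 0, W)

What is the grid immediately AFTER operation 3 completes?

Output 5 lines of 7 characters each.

Answer: GGGGRRR
GYGGRRR
GGGGRRR
GGGGKKK
GKKRRRR

Derivation:
After op 1 fill(0,1,G) [13 cells changed]:
GGGGRRR
GGGGRRR
GGGGRRR
GGGGKKR
GKKRRRR
After op 2 paint(1,1,Y):
GGGGRRR
GYGGRRR
GGGGRRR
GGGGKKR
GKKRRRR
After op 3 paint(3,6,K):
GGGGRRR
GYGGRRR
GGGGRRR
GGGGKKK
GKKRRRR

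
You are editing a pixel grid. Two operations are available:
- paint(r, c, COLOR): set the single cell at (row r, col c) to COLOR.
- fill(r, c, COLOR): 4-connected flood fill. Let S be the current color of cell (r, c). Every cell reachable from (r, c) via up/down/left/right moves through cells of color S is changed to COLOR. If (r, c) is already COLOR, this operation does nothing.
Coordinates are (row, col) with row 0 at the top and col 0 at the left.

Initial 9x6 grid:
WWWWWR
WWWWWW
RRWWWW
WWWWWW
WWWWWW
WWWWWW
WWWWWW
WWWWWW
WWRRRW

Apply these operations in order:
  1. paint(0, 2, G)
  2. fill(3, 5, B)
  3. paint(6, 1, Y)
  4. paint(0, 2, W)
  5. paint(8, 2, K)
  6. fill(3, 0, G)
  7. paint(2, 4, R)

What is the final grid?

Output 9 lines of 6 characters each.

Answer: GGWGGR
GGGGGG
RRGGRG
GGGGGG
GGGGGG
GGGGGG
GYGGGG
GGGGGG
GGKRRG

Derivation:
After op 1 paint(0,2,G):
WWGWWR
WWWWWW
RRWWWW
WWWWWW
WWWWWW
WWWWWW
WWWWWW
WWWWWW
WWRRRW
After op 2 fill(3,5,B) [47 cells changed]:
BBGBBR
BBBBBB
RRBBBB
BBBBBB
BBBBBB
BBBBBB
BBBBBB
BBBBBB
BBRRRB
After op 3 paint(6,1,Y):
BBGBBR
BBBBBB
RRBBBB
BBBBBB
BBBBBB
BBBBBB
BYBBBB
BBBBBB
BBRRRB
After op 4 paint(0,2,W):
BBWBBR
BBBBBB
RRBBBB
BBBBBB
BBBBBB
BBBBBB
BYBBBB
BBBBBB
BBRRRB
After op 5 paint(8,2,K):
BBWBBR
BBBBBB
RRBBBB
BBBBBB
BBBBBB
BBBBBB
BYBBBB
BBBBBB
BBKRRB
After op 6 fill(3,0,G) [46 cells changed]:
GGWGGR
GGGGGG
RRGGGG
GGGGGG
GGGGGG
GGGGGG
GYGGGG
GGGGGG
GGKRRG
After op 7 paint(2,4,R):
GGWGGR
GGGGGG
RRGGRG
GGGGGG
GGGGGG
GGGGGG
GYGGGG
GGGGGG
GGKRRG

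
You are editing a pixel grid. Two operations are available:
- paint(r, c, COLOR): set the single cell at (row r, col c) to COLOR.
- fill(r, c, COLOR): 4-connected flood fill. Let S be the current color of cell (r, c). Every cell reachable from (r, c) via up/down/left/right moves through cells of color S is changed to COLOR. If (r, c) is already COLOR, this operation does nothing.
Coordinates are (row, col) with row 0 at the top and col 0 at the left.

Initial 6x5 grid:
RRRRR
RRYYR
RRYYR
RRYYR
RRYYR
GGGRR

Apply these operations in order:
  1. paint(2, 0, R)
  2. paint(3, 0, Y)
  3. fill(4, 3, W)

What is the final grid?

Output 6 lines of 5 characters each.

After op 1 paint(2,0,R):
RRRRR
RRYYR
RRYYR
RRYYR
RRYYR
GGGRR
After op 2 paint(3,0,Y):
RRRRR
RRYYR
RRYYR
YRYYR
RRYYR
GGGRR
After op 3 fill(4,3,W) [8 cells changed]:
RRRRR
RRWWR
RRWWR
YRWWR
RRWWR
GGGRR

Answer: RRRRR
RRWWR
RRWWR
YRWWR
RRWWR
GGGRR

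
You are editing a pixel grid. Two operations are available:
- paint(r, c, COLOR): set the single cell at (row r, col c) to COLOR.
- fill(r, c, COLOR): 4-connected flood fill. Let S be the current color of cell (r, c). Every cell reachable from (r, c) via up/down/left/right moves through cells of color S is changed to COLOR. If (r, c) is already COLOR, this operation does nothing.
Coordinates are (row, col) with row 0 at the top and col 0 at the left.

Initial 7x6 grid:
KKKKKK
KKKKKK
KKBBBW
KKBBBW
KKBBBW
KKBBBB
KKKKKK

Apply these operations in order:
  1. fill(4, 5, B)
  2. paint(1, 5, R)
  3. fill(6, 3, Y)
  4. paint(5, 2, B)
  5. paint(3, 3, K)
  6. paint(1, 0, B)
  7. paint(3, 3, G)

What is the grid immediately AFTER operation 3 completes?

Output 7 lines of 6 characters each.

After op 1 fill(4,5,B) [3 cells changed]:
KKKKKK
KKKKKK
KKBBBB
KKBBBB
KKBBBB
KKBBBB
KKKKKK
After op 2 paint(1,5,R):
KKKKKK
KKKKKR
KKBBBB
KKBBBB
KKBBBB
KKBBBB
KKKKKK
After op 3 fill(6,3,Y) [25 cells changed]:
YYYYYY
YYYYYR
YYBBBB
YYBBBB
YYBBBB
YYBBBB
YYYYYY

Answer: YYYYYY
YYYYYR
YYBBBB
YYBBBB
YYBBBB
YYBBBB
YYYYYY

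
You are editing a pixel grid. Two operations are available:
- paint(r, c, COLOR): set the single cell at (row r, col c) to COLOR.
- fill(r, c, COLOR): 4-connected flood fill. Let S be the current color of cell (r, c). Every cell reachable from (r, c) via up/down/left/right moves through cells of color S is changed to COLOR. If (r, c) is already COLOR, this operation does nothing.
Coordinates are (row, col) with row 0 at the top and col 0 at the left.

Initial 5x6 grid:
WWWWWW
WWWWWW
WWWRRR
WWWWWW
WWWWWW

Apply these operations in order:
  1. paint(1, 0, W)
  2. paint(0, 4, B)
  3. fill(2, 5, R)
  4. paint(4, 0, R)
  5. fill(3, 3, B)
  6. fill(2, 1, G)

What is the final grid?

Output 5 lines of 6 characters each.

Answer: GGGGGG
GGGGGG
GGGRRR
GGGGGG
RGGGGG

Derivation:
After op 1 paint(1,0,W):
WWWWWW
WWWWWW
WWWRRR
WWWWWW
WWWWWW
After op 2 paint(0,4,B):
WWWWBW
WWWWWW
WWWRRR
WWWWWW
WWWWWW
After op 3 fill(2,5,R) [0 cells changed]:
WWWWBW
WWWWWW
WWWRRR
WWWWWW
WWWWWW
After op 4 paint(4,0,R):
WWWWBW
WWWWWW
WWWRRR
WWWWWW
RWWWWW
After op 5 fill(3,3,B) [25 cells changed]:
BBBBBB
BBBBBB
BBBRRR
BBBBBB
RBBBBB
After op 6 fill(2,1,G) [26 cells changed]:
GGGGGG
GGGGGG
GGGRRR
GGGGGG
RGGGGG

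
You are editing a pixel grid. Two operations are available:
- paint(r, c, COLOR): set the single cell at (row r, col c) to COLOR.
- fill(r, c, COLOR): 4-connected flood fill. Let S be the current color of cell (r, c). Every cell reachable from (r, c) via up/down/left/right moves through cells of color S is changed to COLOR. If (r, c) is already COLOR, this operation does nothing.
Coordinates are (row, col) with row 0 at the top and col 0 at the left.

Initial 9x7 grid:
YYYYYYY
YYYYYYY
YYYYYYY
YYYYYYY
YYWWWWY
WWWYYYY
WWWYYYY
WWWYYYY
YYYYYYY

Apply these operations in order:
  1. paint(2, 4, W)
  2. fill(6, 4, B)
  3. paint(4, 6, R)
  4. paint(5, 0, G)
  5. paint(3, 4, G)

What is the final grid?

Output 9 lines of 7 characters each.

After op 1 paint(2,4,W):
YYYYYYY
YYYYYYY
YYYYWYY
YYYYYYY
YYWWWWY
WWWYYYY
WWWYYYY
WWWYYYY
YYYYYYY
After op 2 fill(6,4,B) [49 cells changed]:
BBBBBBB
BBBBBBB
BBBBWBB
BBBBBBB
BBWWWWB
WWWBBBB
WWWBBBB
WWWBBBB
BBBBBBB
After op 3 paint(4,6,R):
BBBBBBB
BBBBBBB
BBBBWBB
BBBBBBB
BBWWWWR
WWWBBBB
WWWBBBB
WWWBBBB
BBBBBBB
After op 4 paint(5,0,G):
BBBBBBB
BBBBBBB
BBBBWBB
BBBBBBB
BBWWWWR
GWWBBBB
WWWBBBB
WWWBBBB
BBBBBBB
After op 5 paint(3,4,G):
BBBBBBB
BBBBBBB
BBBBWBB
BBBBGBB
BBWWWWR
GWWBBBB
WWWBBBB
WWWBBBB
BBBBBBB

Answer: BBBBBBB
BBBBBBB
BBBBWBB
BBBBGBB
BBWWWWR
GWWBBBB
WWWBBBB
WWWBBBB
BBBBBBB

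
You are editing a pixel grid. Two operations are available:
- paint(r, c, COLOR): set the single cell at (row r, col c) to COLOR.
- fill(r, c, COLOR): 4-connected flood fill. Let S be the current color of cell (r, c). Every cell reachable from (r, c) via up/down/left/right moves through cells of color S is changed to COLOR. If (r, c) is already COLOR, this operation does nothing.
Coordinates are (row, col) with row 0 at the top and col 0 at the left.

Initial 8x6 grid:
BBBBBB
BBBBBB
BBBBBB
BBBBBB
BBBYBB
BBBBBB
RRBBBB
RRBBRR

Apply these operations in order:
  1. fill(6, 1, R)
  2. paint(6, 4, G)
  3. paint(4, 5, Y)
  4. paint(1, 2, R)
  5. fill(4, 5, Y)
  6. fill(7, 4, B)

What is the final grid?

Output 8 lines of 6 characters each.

Answer: BBBBBB
BBRBBB
BBBBBB
BBBBBB
BBBYBY
BBBBBB
RRBBGB
RRBBBB

Derivation:
After op 1 fill(6,1,R) [0 cells changed]:
BBBBBB
BBBBBB
BBBBBB
BBBBBB
BBBYBB
BBBBBB
RRBBBB
RRBBRR
After op 2 paint(6,4,G):
BBBBBB
BBBBBB
BBBBBB
BBBBBB
BBBYBB
BBBBBB
RRBBGB
RRBBRR
After op 3 paint(4,5,Y):
BBBBBB
BBBBBB
BBBBBB
BBBBBB
BBBYBY
BBBBBB
RRBBGB
RRBBRR
After op 4 paint(1,2,R):
BBBBBB
BBRBBB
BBBBBB
BBBBBB
BBBYBY
BBBBBB
RRBBGB
RRBBRR
After op 5 fill(4,5,Y) [0 cells changed]:
BBBBBB
BBRBBB
BBBBBB
BBBBBB
BBBYBY
BBBBBB
RRBBGB
RRBBRR
After op 6 fill(7,4,B) [2 cells changed]:
BBBBBB
BBRBBB
BBBBBB
BBBBBB
BBBYBY
BBBBBB
RRBBGB
RRBBBB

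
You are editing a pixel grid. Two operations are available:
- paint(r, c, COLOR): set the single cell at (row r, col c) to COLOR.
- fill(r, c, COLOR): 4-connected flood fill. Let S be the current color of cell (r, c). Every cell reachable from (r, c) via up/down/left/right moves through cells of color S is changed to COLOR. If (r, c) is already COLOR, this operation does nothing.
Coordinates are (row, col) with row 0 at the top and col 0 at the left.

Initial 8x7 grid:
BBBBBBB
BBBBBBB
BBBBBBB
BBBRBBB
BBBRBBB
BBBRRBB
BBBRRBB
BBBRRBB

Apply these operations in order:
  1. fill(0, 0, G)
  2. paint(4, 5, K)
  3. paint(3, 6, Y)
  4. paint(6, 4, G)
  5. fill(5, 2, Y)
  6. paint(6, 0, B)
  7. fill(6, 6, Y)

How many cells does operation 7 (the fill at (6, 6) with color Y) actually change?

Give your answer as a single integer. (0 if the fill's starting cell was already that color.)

After op 1 fill(0,0,G) [48 cells changed]:
GGGGGGG
GGGGGGG
GGGGGGG
GGGRGGG
GGGRGGG
GGGRRGG
GGGRRGG
GGGRRGG
After op 2 paint(4,5,K):
GGGGGGG
GGGGGGG
GGGGGGG
GGGRGGG
GGGRGKG
GGGRRGG
GGGRRGG
GGGRRGG
After op 3 paint(3,6,Y):
GGGGGGG
GGGGGGG
GGGGGGG
GGGRGGY
GGGRGKG
GGGRRGG
GGGRRGG
GGGRRGG
After op 4 paint(6,4,G):
GGGGGGG
GGGGGGG
GGGGGGG
GGGRGGY
GGGRGKG
GGGRRGG
GGGRGGG
GGGRRGG
After op 5 fill(5,2,Y) [39 cells changed]:
YYYYYYY
YYYYYYY
YYYYYYY
YYYRYYY
YYYRYKG
YYYRRGG
YYYRGGG
YYYRRGG
After op 6 paint(6,0,B):
YYYYYYY
YYYYYYY
YYYYYYY
YYYRYYY
YYYRYKG
YYYRRGG
BYYRGGG
YYYRRGG
After op 7 fill(6,6,Y) [8 cells changed]:
YYYYYYY
YYYYYYY
YYYYYYY
YYYRYYY
YYYRYKY
YYYRRYY
BYYRYYY
YYYRRYY

Answer: 8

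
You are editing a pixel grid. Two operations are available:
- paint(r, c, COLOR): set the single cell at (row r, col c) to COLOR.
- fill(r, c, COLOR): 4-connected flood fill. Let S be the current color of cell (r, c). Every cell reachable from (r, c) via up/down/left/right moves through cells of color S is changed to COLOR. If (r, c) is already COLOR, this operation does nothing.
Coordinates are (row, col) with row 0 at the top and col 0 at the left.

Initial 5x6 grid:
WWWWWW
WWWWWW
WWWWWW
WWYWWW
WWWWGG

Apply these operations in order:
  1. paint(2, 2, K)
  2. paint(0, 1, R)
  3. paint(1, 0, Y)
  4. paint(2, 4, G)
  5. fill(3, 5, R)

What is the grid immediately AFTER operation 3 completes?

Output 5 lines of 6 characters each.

After op 1 paint(2,2,K):
WWWWWW
WWWWWW
WWKWWW
WWYWWW
WWWWGG
After op 2 paint(0,1,R):
WRWWWW
WWWWWW
WWKWWW
WWYWWW
WWWWGG
After op 3 paint(1,0,Y):
WRWWWW
YWWWWW
WWKWWW
WWYWWW
WWWWGG

Answer: WRWWWW
YWWWWW
WWKWWW
WWYWWW
WWWWGG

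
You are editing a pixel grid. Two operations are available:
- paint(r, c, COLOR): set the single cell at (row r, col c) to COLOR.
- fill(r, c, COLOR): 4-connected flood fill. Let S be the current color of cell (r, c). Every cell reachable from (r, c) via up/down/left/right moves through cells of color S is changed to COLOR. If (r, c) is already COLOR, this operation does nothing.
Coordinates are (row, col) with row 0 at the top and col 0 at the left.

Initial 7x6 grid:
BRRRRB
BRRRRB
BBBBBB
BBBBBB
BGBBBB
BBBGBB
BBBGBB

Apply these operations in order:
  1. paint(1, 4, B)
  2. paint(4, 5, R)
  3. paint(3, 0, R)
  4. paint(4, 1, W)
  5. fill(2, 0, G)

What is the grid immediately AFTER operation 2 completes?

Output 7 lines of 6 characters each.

Answer: BRRRRB
BRRRBB
BBBBBB
BBBBBB
BGBBBR
BBBGBB
BBBGBB

Derivation:
After op 1 paint(1,4,B):
BRRRRB
BRRRBB
BBBBBB
BBBBBB
BGBBBB
BBBGBB
BBBGBB
After op 2 paint(4,5,R):
BRRRRB
BRRRBB
BBBBBB
BBBBBB
BGBBBR
BBBGBB
BBBGBB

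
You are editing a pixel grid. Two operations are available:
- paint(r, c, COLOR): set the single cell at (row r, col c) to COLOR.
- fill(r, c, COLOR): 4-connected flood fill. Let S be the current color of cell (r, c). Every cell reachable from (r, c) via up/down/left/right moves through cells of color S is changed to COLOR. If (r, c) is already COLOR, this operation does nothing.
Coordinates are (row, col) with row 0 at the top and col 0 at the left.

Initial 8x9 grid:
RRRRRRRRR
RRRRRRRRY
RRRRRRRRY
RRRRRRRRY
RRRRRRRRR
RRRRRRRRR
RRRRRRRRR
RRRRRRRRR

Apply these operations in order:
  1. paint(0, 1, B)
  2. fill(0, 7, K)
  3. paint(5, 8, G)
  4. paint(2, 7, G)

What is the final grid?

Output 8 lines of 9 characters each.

Answer: KBKKKKKKK
KKKKKKKKY
KKKKKKKGY
KKKKKKKKY
KKKKKKKKK
KKKKKKKKG
KKKKKKKKK
KKKKKKKKK

Derivation:
After op 1 paint(0,1,B):
RBRRRRRRR
RRRRRRRRY
RRRRRRRRY
RRRRRRRRY
RRRRRRRRR
RRRRRRRRR
RRRRRRRRR
RRRRRRRRR
After op 2 fill(0,7,K) [68 cells changed]:
KBKKKKKKK
KKKKKKKKY
KKKKKKKKY
KKKKKKKKY
KKKKKKKKK
KKKKKKKKK
KKKKKKKKK
KKKKKKKKK
After op 3 paint(5,8,G):
KBKKKKKKK
KKKKKKKKY
KKKKKKKKY
KKKKKKKKY
KKKKKKKKK
KKKKKKKKG
KKKKKKKKK
KKKKKKKKK
After op 4 paint(2,7,G):
KBKKKKKKK
KKKKKKKKY
KKKKKKKGY
KKKKKKKKY
KKKKKKKKK
KKKKKKKKG
KKKKKKKKK
KKKKKKKKK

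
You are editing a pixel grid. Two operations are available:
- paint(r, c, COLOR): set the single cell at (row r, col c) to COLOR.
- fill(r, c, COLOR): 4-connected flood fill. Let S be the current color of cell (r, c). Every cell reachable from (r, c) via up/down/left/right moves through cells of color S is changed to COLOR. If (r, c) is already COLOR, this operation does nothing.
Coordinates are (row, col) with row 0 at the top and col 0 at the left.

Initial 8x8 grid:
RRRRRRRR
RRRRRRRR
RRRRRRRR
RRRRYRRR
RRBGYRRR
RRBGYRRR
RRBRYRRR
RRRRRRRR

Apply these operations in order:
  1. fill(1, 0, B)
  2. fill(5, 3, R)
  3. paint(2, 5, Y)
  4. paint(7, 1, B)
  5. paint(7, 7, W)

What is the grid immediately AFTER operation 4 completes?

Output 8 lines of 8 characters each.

After op 1 fill(1,0,B) [55 cells changed]:
BBBBBBBB
BBBBBBBB
BBBBBBBB
BBBBYBBB
BBBGYBBB
BBBGYBBB
BBBBYBBB
BBBBBBBB
After op 2 fill(5,3,R) [2 cells changed]:
BBBBBBBB
BBBBBBBB
BBBBBBBB
BBBBYBBB
BBBRYBBB
BBBRYBBB
BBBBYBBB
BBBBBBBB
After op 3 paint(2,5,Y):
BBBBBBBB
BBBBBBBB
BBBBBYBB
BBBBYBBB
BBBRYBBB
BBBRYBBB
BBBBYBBB
BBBBBBBB
After op 4 paint(7,1,B):
BBBBBBBB
BBBBBBBB
BBBBBYBB
BBBBYBBB
BBBRYBBB
BBBRYBBB
BBBBYBBB
BBBBBBBB

Answer: BBBBBBBB
BBBBBBBB
BBBBBYBB
BBBBYBBB
BBBRYBBB
BBBRYBBB
BBBBYBBB
BBBBBBBB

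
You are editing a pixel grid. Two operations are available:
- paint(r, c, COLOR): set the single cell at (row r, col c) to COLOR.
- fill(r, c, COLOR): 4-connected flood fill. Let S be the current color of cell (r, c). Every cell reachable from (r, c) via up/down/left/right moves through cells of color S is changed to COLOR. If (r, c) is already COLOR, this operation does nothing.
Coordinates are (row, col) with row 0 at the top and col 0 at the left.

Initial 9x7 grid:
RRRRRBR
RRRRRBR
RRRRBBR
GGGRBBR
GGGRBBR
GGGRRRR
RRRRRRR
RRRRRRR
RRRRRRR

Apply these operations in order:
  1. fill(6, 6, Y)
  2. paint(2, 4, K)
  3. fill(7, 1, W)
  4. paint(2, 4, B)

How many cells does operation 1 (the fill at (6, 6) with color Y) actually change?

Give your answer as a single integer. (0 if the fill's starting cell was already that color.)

Answer: 46

Derivation:
After op 1 fill(6,6,Y) [46 cells changed]:
YYYYYBY
YYYYYBY
YYYYBBY
GGGYBBY
GGGYBBY
GGGYYYY
YYYYYYY
YYYYYYY
YYYYYYY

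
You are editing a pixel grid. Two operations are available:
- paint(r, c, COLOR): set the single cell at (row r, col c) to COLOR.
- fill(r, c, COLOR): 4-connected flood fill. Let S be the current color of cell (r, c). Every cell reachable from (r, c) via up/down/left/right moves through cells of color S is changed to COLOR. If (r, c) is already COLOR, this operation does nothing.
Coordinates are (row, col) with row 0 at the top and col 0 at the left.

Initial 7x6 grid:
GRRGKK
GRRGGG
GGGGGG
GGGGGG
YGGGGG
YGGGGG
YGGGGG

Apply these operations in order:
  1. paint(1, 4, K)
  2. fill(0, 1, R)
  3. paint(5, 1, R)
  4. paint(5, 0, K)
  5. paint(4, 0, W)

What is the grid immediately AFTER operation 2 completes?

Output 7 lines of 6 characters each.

After op 1 paint(1,4,K):
GRRGKK
GRRGKG
GGGGGG
GGGGGG
YGGGGG
YGGGGG
YGGGGG
After op 2 fill(0,1,R) [0 cells changed]:
GRRGKK
GRRGKG
GGGGGG
GGGGGG
YGGGGG
YGGGGG
YGGGGG

Answer: GRRGKK
GRRGKG
GGGGGG
GGGGGG
YGGGGG
YGGGGG
YGGGGG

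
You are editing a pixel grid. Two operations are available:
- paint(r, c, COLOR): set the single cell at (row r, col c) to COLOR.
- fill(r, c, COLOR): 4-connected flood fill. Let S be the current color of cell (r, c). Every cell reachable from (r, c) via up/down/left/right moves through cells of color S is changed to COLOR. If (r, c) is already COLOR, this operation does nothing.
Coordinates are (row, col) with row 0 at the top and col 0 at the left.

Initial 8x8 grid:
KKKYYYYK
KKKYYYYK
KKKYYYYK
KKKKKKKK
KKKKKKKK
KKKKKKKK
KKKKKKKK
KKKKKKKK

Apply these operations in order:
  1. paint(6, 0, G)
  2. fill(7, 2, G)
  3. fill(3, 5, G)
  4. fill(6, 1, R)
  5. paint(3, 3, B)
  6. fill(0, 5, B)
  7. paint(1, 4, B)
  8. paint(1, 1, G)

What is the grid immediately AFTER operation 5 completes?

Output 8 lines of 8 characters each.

Answer: RRRYYYYR
RRRYYYYR
RRRYYYYR
RRRBRRRR
RRRRRRRR
RRRRRRRR
RRRRRRRR
RRRRRRRR

Derivation:
After op 1 paint(6,0,G):
KKKYYYYK
KKKYYYYK
KKKYYYYK
KKKKKKKK
KKKKKKKK
KKKKKKKK
GKKKKKKK
KKKKKKKK
After op 2 fill(7,2,G) [51 cells changed]:
GGGYYYYG
GGGYYYYG
GGGYYYYG
GGGGGGGG
GGGGGGGG
GGGGGGGG
GGGGGGGG
GGGGGGGG
After op 3 fill(3,5,G) [0 cells changed]:
GGGYYYYG
GGGYYYYG
GGGYYYYG
GGGGGGGG
GGGGGGGG
GGGGGGGG
GGGGGGGG
GGGGGGGG
After op 4 fill(6,1,R) [52 cells changed]:
RRRYYYYR
RRRYYYYR
RRRYYYYR
RRRRRRRR
RRRRRRRR
RRRRRRRR
RRRRRRRR
RRRRRRRR
After op 5 paint(3,3,B):
RRRYYYYR
RRRYYYYR
RRRYYYYR
RRRBRRRR
RRRRRRRR
RRRRRRRR
RRRRRRRR
RRRRRRRR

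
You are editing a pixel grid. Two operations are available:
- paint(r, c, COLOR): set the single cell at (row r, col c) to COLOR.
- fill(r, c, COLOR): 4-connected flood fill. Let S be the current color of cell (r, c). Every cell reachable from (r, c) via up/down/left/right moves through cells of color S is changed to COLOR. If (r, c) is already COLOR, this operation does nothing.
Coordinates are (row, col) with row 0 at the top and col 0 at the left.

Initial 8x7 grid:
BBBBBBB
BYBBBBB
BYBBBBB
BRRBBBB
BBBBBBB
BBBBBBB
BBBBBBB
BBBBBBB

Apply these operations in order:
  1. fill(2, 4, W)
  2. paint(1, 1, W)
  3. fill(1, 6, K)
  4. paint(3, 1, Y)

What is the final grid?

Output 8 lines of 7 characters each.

Answer: KKKKKKK
KKKKKKK
KYKKKKK
KYRKKKK
KKKKKKK
KKKKKKK
KKKKKKK
KKKKKKK

Derivation:
After op 1 fill(2,4,W) [52 cells changed]:
WWWWWWW
WYWWWWW
WYWWWWW
WRRWWWW
WWWWWWW
WWWWWWW
WWWWWWW
WWWWWWW
After op 2 paint(1,1,W):
WWWWWWW
WWWWWWW
WYWWWWW
WRRWWWW
WWWWWWW
WWWWWWW
WWWWWWW
WWWWWWW
After op 3 fill(1,6,K) [53 cells changed]:
KKKKKKK
KKKKKKK
KYKKKKK
KRRKKKK
KKKKKKK
KKKKKKK
KKKKKKK
KKKKKKK
After op 4 paint(3,1,Y):
KKKKKKK
KKKKKKK
KYKKKKK
KYRKKKK
KKKKKKK
KKKKKKK
KKKKKKK
KKKKKKK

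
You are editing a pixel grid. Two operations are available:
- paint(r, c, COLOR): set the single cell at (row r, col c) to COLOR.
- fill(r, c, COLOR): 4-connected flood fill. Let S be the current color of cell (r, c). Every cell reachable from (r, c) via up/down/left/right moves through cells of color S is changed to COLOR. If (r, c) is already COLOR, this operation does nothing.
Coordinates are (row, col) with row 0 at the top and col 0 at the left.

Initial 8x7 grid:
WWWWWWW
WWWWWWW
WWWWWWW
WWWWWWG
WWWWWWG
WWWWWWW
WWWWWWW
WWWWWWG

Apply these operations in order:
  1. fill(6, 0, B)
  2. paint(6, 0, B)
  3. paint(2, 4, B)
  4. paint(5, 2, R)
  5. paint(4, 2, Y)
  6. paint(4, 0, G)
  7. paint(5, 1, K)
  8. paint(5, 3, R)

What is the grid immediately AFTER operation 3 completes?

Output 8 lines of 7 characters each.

After op 1 fill(6,0,B) [53 cells changed]:
BBBBBBB
BBBBBBB
BBBBBBB
BBBBBBG
BBBBBBG
BBBBBBB
BBBBBBB
BBBBBBG
After op 2 paint(6,0,B):
BBBBBBB
BBBBBBB
BBBBBBB
BBBBBBG
BBBBBBG
BBBBBBB
BBBBBBB
BBBBBBG
After op 3 paint(2,4,B):
BBBBBBB
BBBBBBB
BBBBBBB
BBBBBBG
BBBBBBG
BBBBBBB
BBBBBBB
BBBBBBG

Answer: BBBBBBB
BBBBBBB
BBBBBBB
BBBBBBG
BBBBBBG
BBBBBBB
BBBBBBB
BBBBBBG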